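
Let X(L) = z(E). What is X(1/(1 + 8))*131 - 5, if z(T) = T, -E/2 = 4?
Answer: -1053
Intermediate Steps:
E = -8 (E = -2*4 = -8)
X(L) = -8
X(1/(1 + 8))*131 - 5 = -8*131 - 5 = -1048 - 5 = -1053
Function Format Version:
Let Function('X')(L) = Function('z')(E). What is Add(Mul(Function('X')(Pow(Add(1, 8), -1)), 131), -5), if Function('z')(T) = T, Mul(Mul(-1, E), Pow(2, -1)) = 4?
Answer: -1053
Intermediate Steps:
E = -8 (E = Mul(-2, 4) = -8)
Function('X')(L) = -8
Add(Mul(Function('X')(Pow(Add(1, 8), -1)), 131), -5) = Add(Mul(-8, 131), -5) = Add(-1048, -5) = -1053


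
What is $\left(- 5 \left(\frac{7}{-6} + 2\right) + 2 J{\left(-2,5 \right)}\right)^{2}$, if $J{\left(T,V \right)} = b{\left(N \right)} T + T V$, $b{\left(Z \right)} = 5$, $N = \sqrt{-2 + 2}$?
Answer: $\frac{70225}{36} \approx 1950.7$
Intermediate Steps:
$N = 0$ ($N = \sqrt{0} = 0$)
$J{\left(T,V \right)} = 5 T + T V$
$\left(- 5 \left(\frac{7}{-6} + 2\right) + 2 J{\left(-2,5 \right)}\right)^{2} = \left(- 5 \left(\frac{7}{-6} + 2\right) + 2 \left(- 2 \left(5 + 5\right)\right)\right)^{2} = \left(- 5 \left(7 \left(- \frac{1}{6}\right) + 2\right) + 2 \left(\left(-2\right) 10\right)\right)^{2} = \left(- 5 \left(- \frac{7}{6} + 2\right) + 2 \left(-20\right)\right)^{2} = \left(\left(-5\right) \frac{5}{6} - 40\right)^{2} = \left(- \frac{25}{6} - 40\right)^{2} = \left(- \frac{265}{6}\right)^{2} = \frac{70225}{36}$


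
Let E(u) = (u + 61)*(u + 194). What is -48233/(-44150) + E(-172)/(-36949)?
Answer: 171815947/148299850 ≈ 1.1586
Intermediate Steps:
E(u) = (61 + u)*(194 + u)
-48233/(-44150) + E(-172)/(-36949) = -48233/(-44150) + (11834 + (-172)² + 255*(-172))/(-36949) = -48233*(-1/44150) + (11834 + 29584 - 43860)*(-1/36949) = 48233/44150 - 2442*(-1/36949) = 48233/44150 + 222/3359 = 171815947/148299850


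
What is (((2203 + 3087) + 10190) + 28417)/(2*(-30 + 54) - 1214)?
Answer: -43897/1166 ≈ -37.648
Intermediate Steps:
(((2203 + 3087) + 10190) + 28417)/(2*(-30 + 54) - 1214) = ((5290 + 10190) + 28417)/(2*24 - 1214) = (15480 + 28417)/(48 - 1214) = 43897/(-1166) = 43897*(-1/1166) = -43897/1166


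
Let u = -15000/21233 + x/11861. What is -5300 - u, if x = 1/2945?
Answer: -3930392682356733/741682385285 ≈ -5299.3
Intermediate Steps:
x = 1/2945 ≈ 0.00033956
u = -523959653767/741682385285 (u = -15000/21233 + (1/2945)/11861 = -15000*1/21233 + (1/2945)*(1/11861) = -15000/21233 + 1/34930645 = -523959653767/741682385285 ≈ -0.70645)
-5300 - u = -5300 - 1*(-523959653767/741682385285) = -5300 + 523959653767/741682385285 = -3930392682356733/741682385285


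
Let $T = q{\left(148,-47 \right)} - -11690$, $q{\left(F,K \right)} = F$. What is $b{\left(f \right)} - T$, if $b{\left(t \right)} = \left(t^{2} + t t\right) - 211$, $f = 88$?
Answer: $3439$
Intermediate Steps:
$b{\left(t \right)} = -211 + 2 t^{2}$ ($b{\left(t \right)} = \left(t^{2} + t^{2}\right) - 211 = 2 t^{2} - 211 = -211 + 2 t^{2}$)
$T = 11838$ ($T = 148 - -11690 = 148 + 11690 = 11838$)
$b{\left(f \right)} - T = \left(-211 + 2 \cdot 88^{2}\right) - 11838 = \left(-211 + 2 \cdot 7744\right) - 11838 = \left(-211 + 15488\right) - 11838 = 15277 - 11838 = 3439$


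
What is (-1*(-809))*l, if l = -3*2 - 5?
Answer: -8899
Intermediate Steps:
l = -11 (l = -6 - 5 = -11)
(-1*(-809))*l = -1*(-809)*(-11) = 809*(-11) = -8899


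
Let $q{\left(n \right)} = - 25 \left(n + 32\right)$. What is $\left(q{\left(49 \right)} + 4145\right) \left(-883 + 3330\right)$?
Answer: $5187640$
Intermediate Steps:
$q{\left(n \right)} = -800 - 25 n$ ($q{\left(n \right)} = - 25 \left(32 + n\right) = -800 - 25 n$)
$\left(q{\left(49 \right)} + 4145\right) \left(-883 + 3330\right) = \left(\left(-800 - 1225\right) + 4145\right) \left(-883 + 3330\right) = \left(\left(-800 - 1225\right) + 4145\right) 2447 = \left(-2025 + 4145\right) 2447 = 2120 \cdot 2447 = 5187640$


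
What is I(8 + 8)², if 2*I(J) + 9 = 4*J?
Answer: 3025/4 ≈ 756.25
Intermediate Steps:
I(J) = -9/2 + 2*J (I(J) = -9/2 + (4*J)/2 = -9/2 + 2*J)
I(8 + 8)² = (-9/2 + 2*(8 + 8))² = (-9/2 + 2*16)² = (-9/2 + 32)² = (55/2)² = 3025/4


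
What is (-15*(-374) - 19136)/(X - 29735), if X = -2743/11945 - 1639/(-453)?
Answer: 73190335710/160880277199 ≈ 0.45494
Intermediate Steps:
X = 18335276/5411085 (X = -2743*1/11945 - 1639*(-1/453) = -2743/11945 + 1639/453 = 18335276/5411085 ≈ 3.3885)
(-15*(-374) - 19136)/(X - 29735) = (-15*(-374) - 19136)/(18335276/5411085 - 29735) = (5610 - 19136)/(-160880277199/5411085) = -13526*(-5411085/160880277199) = 73190335710/160880277199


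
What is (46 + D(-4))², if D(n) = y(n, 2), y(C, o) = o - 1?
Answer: 2209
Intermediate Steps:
y(C, o) = -1 + o
D(n) = 1 (D(n) = -1 + 2 = 1)
(46 + D(-4))² = (46 + 1)² = 47² = 2209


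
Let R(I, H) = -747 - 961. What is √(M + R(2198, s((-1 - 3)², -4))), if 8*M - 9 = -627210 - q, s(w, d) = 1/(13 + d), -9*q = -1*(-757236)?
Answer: I*√10021098/12 ≈ 263.8*I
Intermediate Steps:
q = -252412/3 (q = -(-1)*(-757236)/9 = -⅑*757236 = -252412/3 ≈ -84137.)
M = -1629191/24 (M = 9/8 + (-627210 - 1*(-252412/3))/8 = 9/8 + (-627210 + 252412/3)/8 = 9/8 + (⅛)*(-1629218/3) = 9/8 - 814609/12 = -1629191/24 ≈ -67883.)
R(I, H) = -1708
√(M + R(2198, s((-1 - 3)², -4))) = √(-1629191/24 - 1708) = √(-1670183/24) = I*√10021098/12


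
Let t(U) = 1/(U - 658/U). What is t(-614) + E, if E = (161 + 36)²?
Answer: 7302650414/188169 ≈ 38809.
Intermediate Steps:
E = 38809 (E = 197² = 38809)
t(-614) + E = -614/(-658 + (-614)²) + 38809 = -614/(-658 + 376996) + 38809 = -614/376338 + 38809 = -614*1/376338 + 38809 = -307/188169 + 38809 = 7302650414/188169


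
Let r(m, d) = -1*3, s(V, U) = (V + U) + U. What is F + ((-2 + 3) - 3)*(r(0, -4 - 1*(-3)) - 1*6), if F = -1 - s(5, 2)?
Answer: 8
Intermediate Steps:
s(V, U) = V + 2*U (s(V, U) = (U + V) + U = V + 2*U)
r(m, d) = -3
F = -10 (F = -1 - (5 + 2*2) = -1 - (5 + 4) = -1 - 1*9 = -1 - 9 = -10)
F + ((-2 + 3) - 3)*(r(0, -4 - 1*(-3)) - 1*6) = -10 + ((-2 + 3) - 3)*(-3 - 1*6) = -10 + (1 - 3)*(-3 - 6) = -10 - 2*(-9) = -10 + 18 = 8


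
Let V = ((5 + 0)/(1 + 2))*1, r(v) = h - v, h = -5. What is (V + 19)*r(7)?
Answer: -248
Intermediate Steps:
r(v) = -5 - v
V = 5/3 (V = (5/3)*1 = 5/3 ≈ 1.6667)
(V + 19)*r(7) = (5/3 + 19)*(-5 - 1*7) = 62*(-5 - 7)/3 = (62/3)*(-12) = -248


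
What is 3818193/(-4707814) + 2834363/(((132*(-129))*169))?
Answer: -12165694995379/6773913498924 ≈ -1.7960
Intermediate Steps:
3818193/(-4707814) + 2834363/(((132*(-129))*169)) = 3818193*(-1/4707814) + 2834363/((-17028*169)) = -3818193/4707814 + 2834363/(-2877732) = -3818193/4707814 + 2834363*(-1/2877732) = -3818193/4707814 - 2834363/2877732 = -12165694995379/6773913498924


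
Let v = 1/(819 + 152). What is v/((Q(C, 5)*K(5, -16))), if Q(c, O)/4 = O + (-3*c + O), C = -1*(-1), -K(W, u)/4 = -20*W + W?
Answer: 1/10331440 ≈ 9.6792e-8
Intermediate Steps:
K(W, u) = 76*W (K(W, u) = -4*(-20*W + W) = -(-76)*W = 76*W)
C = 1
Q(c, O) = -12*c + 8*O (Q(c, O) = 4*(O + (-3*c + O)) = 4*(O + (O - 3*c)) = 4*(-3*c + 2*O) = -12*c + 8*O)
v = 1/971 ≈ 0.0010299
v/((Q(C, 5)*K(5, -16))) = 1/(971*(((-12*1 + 8*5)*(76*5)))) = 1/(971*(((-12 + 40)*380))) = 1/(971*((28*380))) = (1/971)/10640 = (1/971)*(1/10640) = 1/10331440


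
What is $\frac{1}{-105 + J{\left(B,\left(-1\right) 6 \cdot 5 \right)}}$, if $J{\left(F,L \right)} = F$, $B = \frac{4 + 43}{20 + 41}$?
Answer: $- \frac{61}{6358} \approx -0.0095942$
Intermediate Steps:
$B = \frac{47}{61} \approx 0.77049$
$\frac{1}{-105 + J{\left(B,\left(-1\right) 6 \cdot 5 \right)}} = \frac{1}{-105 + \frac{47}{61}} = \frac{1}{- \frac{6358}{61}} = - \frac{61}{6358}$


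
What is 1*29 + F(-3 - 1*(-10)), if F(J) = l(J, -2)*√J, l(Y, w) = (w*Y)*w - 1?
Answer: 29 + 27*√7 ≈ 100.44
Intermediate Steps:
l(Y, w) = -1 + Y*w² (l(Y, w) = (Y*w)*w - 1 = Y*w² - 1 = -1 + Y*w²)
F(J) = √J*(-1 + 4*J) (F(J) = (-1 + J*(-2)²)*√J = (-1 + J*4)*√J = (-1 + 4*J)*√J = √J*(-1 + 4*J))
1*29 + F(-3 - 1*(-10)) = 1*29 + √(-3 - 1*(-10))*(-1 + 4*(-3 - 1*(-10))) = 29 + √(-3 + 10)*(-1 + 4*(-3 + 10)) = 29 + √7*(-1 + 4*7) = 29 + √7*(-1 + 28) = 29 + √7*27 = 29 + 27*√7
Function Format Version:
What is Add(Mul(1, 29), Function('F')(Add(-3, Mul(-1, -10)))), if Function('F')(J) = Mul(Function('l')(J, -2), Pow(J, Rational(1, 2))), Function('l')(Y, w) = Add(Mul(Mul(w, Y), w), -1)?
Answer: Add(29, Mul(27, Pow(7, Rational(1, 2)))) ≈ 100.44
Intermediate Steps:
Function('l')(Y, w) = Add(-1, Mul(Y, Pow(w, 2))) (Function('l')(Y, w) = Add(Mul(Mul(Y, w), w), -1) = Add(Mul(Y, Pow(w, 2)), -1) = Add(-1, Mul(Y, Pow(w, 2))))
Function('F')(J) = Mul(Pow(J, Rational(1, 2)), Add(-1, Mul(4, J))) (Function('F')(J) = Mul(Add(-1, Mul(J, Pow(-2, 2))), Pow(J, Rational(1, 2))) = Mul(Add(-1, Mul(J, 4)), Pow(J, Rational(1, 2))) = Mul(Add(-1, Mul(4, J)), Pow(J, Rational(1, 2))) = Mul(Pow(J, Rational(1, 2)), Add(-1, Mul(4, J))))
Add(Mul(1, 29), Function('F')(Add(-3, Mul(-1, -10)))) = Add(Mul(1, 29), Mul(Pow(Add(-3, Mul(-1, -10)), Rational(1, 2)), Add(-1, Mul(4, Add(-3, Mul(-1, -10)))))) = Add(29, Mul(Pow(Add(-3, 10), Rational(1, 2)), Add(-1, Mul(4, Add(-3, 10))))) = Add(29, Mul(Pow(7, Rational(1, 2)), Add(-1, Mul(4, 7)))) = Add(29, Mul(Pow(7, Rational(1, 2)), Add(-1, 28))) = Add(29, Mul(Pow(7, Rational(1, 2)), 27)) = Add(29, Mul(27, Pow(7, Rational(1, 2))))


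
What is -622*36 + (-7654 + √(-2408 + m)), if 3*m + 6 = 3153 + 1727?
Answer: -30046 + 5*I*√282/3 ≈ -30046.0 + 27.988*I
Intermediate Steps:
m = 4874/3 (m = -2 + (3153 + 1727)/3 = -2 + (⅓)*4880 = -2 + 4880/3 = 4874/3 ≈ 1624.7)
-622*36 + (-7654 + √(-2408 + m)) = -622*36 + (-7654 + √(-2408 + 4874/3)) = -22392 + (-7654 + √(-2350/3)) = -22392 + (-7654 + 5*I*√282/3) = -30046 + 5*I*√282/3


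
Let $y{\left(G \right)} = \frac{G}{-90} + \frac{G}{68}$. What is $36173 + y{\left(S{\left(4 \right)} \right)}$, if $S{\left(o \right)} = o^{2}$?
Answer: $\frac{27672389}{765} \approx 36173.0$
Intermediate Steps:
$y{\left(G \right)} = \frac{11 G}{3060}$ ($y{\left(G \right)} = G \left(- \frac{1}{90}\right) + G \frac{1}{68} = - \frac{G}{90} + \frac{G}{68} = \frac{11 G}{3060}$)
$36173 + y{\left(S{\left(4 \right)} \right)} = 36173 + \frac{11 \cdot 4^{2}}{3060} = 36173 + \frac{11}{3060} \cdot 16 = 36173 + \frac{44}{765} = \frac{27672389}{765}$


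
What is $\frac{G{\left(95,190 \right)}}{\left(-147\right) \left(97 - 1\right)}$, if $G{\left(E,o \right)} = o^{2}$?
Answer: $- \frac{9025}{3528} \approx -2.5581$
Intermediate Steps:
$\frac{G{\left(95,190 \right)}}{\left(-147\right) \left(97 - 1\right)} = \frac{190^{2}}{\left(-147\right) \left(97 - 1\right)} = \frac{36100}{\left(-147\right) 96} = \frac{36100}{-14112} = 36100 \left(- \frac{1}{14112}\right) = - \frac{9025}{3528}$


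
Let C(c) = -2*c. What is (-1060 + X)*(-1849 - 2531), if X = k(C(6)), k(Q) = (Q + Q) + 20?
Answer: 4660320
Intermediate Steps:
k(Q) = 20 + 2*Q (k(Q) = 2*Q + 20 = 20 + 2*Q)
X = -4 (X = 20 + 2*(-2*6) = 20 + 2*(-12) = 20 - 24 = -4)
(-1060 + X)*(-1849 - 2531) = (-1060 - 4)*(-1849 - 2531) = -1064*(-4380) = 4660320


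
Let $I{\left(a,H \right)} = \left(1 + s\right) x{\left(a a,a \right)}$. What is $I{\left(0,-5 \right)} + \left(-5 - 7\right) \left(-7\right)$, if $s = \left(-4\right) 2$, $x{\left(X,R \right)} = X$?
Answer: $84$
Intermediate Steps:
$s = -8$
$I{\left(a,H \right)} = - 7 a^{2}$ ($I{\left(a,H \right)} = \left(1 - 8\right) a a = - 7 a^{2}$)
$I{\left(0,-5 \right)} + \left(-5 - 7\right) \left(-7\right) = - 7 \cdot 0^{2} + \left(-5 - 7\right) \left(-7\right) = \left(-7\right) 0 - -84 = 0 + 84 = 84$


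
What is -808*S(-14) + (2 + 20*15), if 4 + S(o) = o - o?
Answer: 3534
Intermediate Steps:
S(o) = -4 (S(o) = -4 + (o - o) = -4 + 0 = -4)
-808*S(-14) + (2 + 20*15) = -808*(-4) + (2 + 20*15) = 3232 + (2 + 300) = 3232 + 302 = 3534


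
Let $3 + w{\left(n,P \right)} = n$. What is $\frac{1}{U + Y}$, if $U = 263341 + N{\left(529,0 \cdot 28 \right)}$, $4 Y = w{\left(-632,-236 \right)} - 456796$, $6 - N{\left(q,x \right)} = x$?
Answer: $\frac{4}{595957} \approx 6.7119 \cdot 10^{-6}$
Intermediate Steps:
$N{\left(q,x \right)} = 6 - x$
$w{\left(n,P \right)} = -3 + n$
$Y = - \frac{457431}{4}$ ($Y = \frac{\left(-3 - 632\right) - 456796}{4} = \frac{-635 - 456796}{4} = \frac{1}{4} \left(-457431\right) = - \frac{457431}{4} \approx -1.1436 \cdot 10^{5}$)
$U = 263347$ ($U = 263341 + \left(6 - 0 \cdot 28\right) = 263341 + \left(6 - 0\right) = 263341 + \left(6 + 0\right) = 263341 + 6 = 263347$)
$\frac{1}{U + Y} = \frac{1}{263347 - \frac{457431}{4}} = \frac{1}{\frac{595957}{4}} = \frac{4}{595957}$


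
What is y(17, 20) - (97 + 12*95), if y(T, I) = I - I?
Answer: -1237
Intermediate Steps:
y(T, I) = 0
y(17, 20) - (97 + 12*95) = 0 - (97 + 12*95) = 0 - (97 + 1140) = 0 - 1*1237 = 0 - 1237 = -1237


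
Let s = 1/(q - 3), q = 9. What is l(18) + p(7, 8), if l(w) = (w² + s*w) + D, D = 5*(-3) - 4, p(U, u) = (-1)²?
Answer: 309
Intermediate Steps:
p(U, u) = 1
D = -19 (D = -15 - 4 = -19)
s = ⅙ (s = 1/(9 - 3) = 1/6 = ⅙ ≈ 0.16667)
l(w) = -19 + w² + w/6 (l(w) = (w² + w/6) - 19 = -19 + w² + w/6)
l(18) + p(7, 8) = (-19 + 18² + (⅙)*18) + 1 = (-19 + 324 + 3) + 1 = 308 + 1 = 309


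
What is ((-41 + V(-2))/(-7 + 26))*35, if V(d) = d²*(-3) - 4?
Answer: -105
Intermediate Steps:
V(d) = -4 - 3*d² (V(d) = -3*d² - 4 = -4 - 3*d²)
((-41 + V(-2))/(-7 + 26))*35 = ((-41 + (-4 - 3*(-2)²))/(-7 + 26))*35 = ((-41 + (-4 - 3*4))/19)*35 = ((-41 + (-4 - 12))*(1/19))*35 = ((-41 - 16)*(1/19))*35 = -57*1/19*35 = -3*35 = -105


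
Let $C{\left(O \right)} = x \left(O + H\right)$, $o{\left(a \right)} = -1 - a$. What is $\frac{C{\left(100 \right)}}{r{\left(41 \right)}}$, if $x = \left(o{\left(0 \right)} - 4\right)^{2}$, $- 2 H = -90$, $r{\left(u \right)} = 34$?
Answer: $\frac{3625}{34} \approx 106.62$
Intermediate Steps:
$H = 45$ ($H = \left(- \frac{1}{2}\right) \left(-90\right) = 45$)
$x = 25$ ($x = \left(\left(-1 - 0\right) - 4\right)^{2} = \left(\left(-1 + 0\right) - 4\right)^{2} = \left(-1 - 4\right)^{2} = \left(-5\right)^{2} = 25$)
$C{\left(O \right)} = 1125 + 25 O$ ($C{\left(O \right)} = 25 \left(O + 45\right) = 25 \left(45 + O\right) = 1125 + 25 O$)
$\frac{C{\left(100 \right)}}{r{\left(41 \right)}} = \frac{1125 + 25 \cdot 100}{34} = \left(1125 + 2500\right) \frac{1}{34} = 3625 \cdot \frac{1}{34} = \frac{3625}{34}$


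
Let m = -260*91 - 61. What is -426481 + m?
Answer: -450202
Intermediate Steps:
m = -23721 (m = -23660 - 61 = -23721)
-426481 + m = -426481 - 23721 = -450202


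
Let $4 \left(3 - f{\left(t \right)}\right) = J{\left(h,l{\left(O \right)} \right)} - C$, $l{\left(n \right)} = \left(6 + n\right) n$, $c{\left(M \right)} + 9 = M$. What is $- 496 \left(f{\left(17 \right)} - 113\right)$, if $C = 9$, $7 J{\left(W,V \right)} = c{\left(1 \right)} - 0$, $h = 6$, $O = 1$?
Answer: $\frac{373116}{7} \approx 53302.0$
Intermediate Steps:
$c{\left(M \right)} = -9 + M$
$l{\left(n \right)} = n \left(6 + n\right)$
$J{\left(W,V \right)} = - \frac{8}{7}$ ($J{\left(W,V \right)} = \frac{\left(-9 + 1\right) - 0}{7} = \frac{-8 + 0}{7} = \frac{1}{7} \left(-8\right) = - \frac{8}{7}$)
$f{\left(t \right)} = \frac{155}{28}$ ($f{\left(t \right)} = 3 - \frac{- \frac{8}{7} - 9}{4} = 3 - - \frac{71}{28} = 3 + \frac{71}{28} = \frac{155}{28}$)
$- 496 \left(f{\left(17 \right)} - 113\right) = - 496 \left(\frac{155}{28} - 113\right) = \left(-496\right) \left(- \frac{3009}{28}\right) = \frac{373116}{7}$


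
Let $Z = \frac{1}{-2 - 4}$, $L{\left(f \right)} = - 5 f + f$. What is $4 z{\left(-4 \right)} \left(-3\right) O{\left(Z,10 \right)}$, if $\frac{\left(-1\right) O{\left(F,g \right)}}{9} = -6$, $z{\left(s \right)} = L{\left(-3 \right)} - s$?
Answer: $-10368$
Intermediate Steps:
$L{\left(f \right)} = - 4 f$
$z{\left(s \right)} = 12 - s$ ($z{\left(s \right)} = \left(-4\right) \left(-3\right) - s = 12 - s$)
$Z = - \frac{1}{6}$ ($Z = \frac{1}{-6} = - \frac{1}{6} \approx -0.16667$)
$O{\left(F,g \right)} = 54$ ($O{\left(F,g \right)} = \left(-9\right) \left(-6\right) = 54$)
$4 z{\left(-4 \right)} \left(-3\right) O{\left(Z,10 \right)} = 4 \left(12 - -4\right) \left(-3\right) 54 = 4 \left(12 + 4\right) \left(-3\right) 54 = 4 \cdot 16 \left(-3\right) 54 = 64 \left(-3\right) 54 = \left(-192\right) 54 = -10368$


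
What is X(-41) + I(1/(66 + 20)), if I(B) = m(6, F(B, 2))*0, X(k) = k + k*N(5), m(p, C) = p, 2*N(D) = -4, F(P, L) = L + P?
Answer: 41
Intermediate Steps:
N(D) = -2 (N(D) = (1/2)*(-4) = -2)
X(k) = -k (X(k) = k + k*(-2) = k - 2*k = -k)
I(B) = 0 (I(B) = 6*0 = 0)
X(-41) + I(1/(66 + 20)) = -1*(-41) + 0 = 41 + 0 = 41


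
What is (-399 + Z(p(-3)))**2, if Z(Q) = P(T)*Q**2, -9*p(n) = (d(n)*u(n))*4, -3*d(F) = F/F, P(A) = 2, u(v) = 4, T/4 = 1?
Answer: 84308348881/531441 ≈ 1.5864e+5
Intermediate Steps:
T = 4 (T = 4*1 = 4)
d(F) = -1/3 (d(F) = -F/(3*F) = -1/3*1 = -1/3)
p(n) = 16/27 (p(n) = -(-1/3*4)*4/9 = -(-4)*4/27 = -1/9*(-16/3) = 16/27)
Z(Q) = 2*Q**2
(-399 + Z(p(-3)))**2 = (-399 + 2*(16/27)**2)**2 = (-399 + 2*(256/729))**2 = (-399 + 512/729)**2 = (-290359/729)**2 = 84308348881/531441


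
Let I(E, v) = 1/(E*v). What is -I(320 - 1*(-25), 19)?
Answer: -1/6555 ≈ -0.00015256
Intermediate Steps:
I(E, v) = 1/(E*v)
-I(320 - 1*(-25), 19) = -1/((320 - 1*(-25))*19) = -1/((320 + 25)*19) = -1/(345*19) = -1*1/6555 = -1/6555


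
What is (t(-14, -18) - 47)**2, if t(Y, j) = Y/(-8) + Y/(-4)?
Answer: 27889/16 ≈ 1743.1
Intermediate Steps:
t(Y, j) = -3*Y/8 (t(Y, j) = Y*(-1/8) + Y*(-1/4) = -Y/8 - Y/4 = -3*Y/8)
(t(-14, -18) - 47)**2 = (-3/8*(-14) - 47)**2 = (21/4 - 47)**2 = (-167/4)**2 = 27889/16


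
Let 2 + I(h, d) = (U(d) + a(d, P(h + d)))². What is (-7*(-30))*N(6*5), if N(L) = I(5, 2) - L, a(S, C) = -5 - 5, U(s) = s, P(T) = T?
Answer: 6720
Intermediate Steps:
a(S, C) = -10
I(h, d) = -2 + (-10 + d)² (I(h, d) = -2 + (d - 10)² = -2 + (-10 + d)²)
N(L) = 62 - L (N(L) = (-2 + (-10 + 2)²) - L = (-2 + (-8)²) - L = (-2 + 64) - L = 62 - L)
(-7*(-30))*N(6*5) = (-7*(-30))*(62 - 6*5) = 210*(62 - 1*30) = 210*(62 - 30) = 210*32 = 6720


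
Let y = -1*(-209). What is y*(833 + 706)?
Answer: 321651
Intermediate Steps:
y = 209
y*(833 + 706) = 209*(833 + 706) = 209*1539 = 321651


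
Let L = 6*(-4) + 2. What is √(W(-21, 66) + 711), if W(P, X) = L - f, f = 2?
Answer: √687 ≈ 26.211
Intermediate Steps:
L = -22 (L = -24 + 2 = -22)
W(P, X) = -24 (W(P, X) = -22 - 1*2 = -22 - 2 = -24)
√(W(-21, 66) + 711) = √(-24 + 711) = √687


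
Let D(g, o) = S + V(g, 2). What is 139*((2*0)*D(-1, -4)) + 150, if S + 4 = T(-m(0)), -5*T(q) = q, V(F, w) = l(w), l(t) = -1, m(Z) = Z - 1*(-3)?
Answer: 150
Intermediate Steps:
m(Z) = 3 + Z (m(Z) = Z + 3 = 3 + Z)
V(F, w) = -1
T(q) = -q/5
S = -17/5 (S = -4 - (-1)*(3 + 0)/5 = -4 - (-1)*3/5 = -4 - ⅕*(-3) = -4 + ⅗ = -17/5 ≈ -3.4000)
D(g, o) = -22/5 (D(g, o) = -17/5 - 1 = -22/5)
139*((2*0)*D(-1, -4)) + 150 = 139*((2*0)*(-22/5)) + 150 = 139*(0*(-22/5)) + 150 = 139*0 + 150 = 0 + 150 = 150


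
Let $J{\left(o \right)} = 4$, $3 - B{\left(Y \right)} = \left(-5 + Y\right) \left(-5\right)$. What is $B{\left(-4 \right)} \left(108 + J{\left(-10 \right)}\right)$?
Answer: $-4704$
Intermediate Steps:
$B{\left(Y \right)} = -22 + 5 Y$ ($B{\left(Y \right)} = 3 - \left(-5 + Y\right) \left(-5\right) = 3 - \left(25 - 5 Y\right) = 3 + \left(-25 + 5 Y\right) = -22 + 5 Y$)
$B{\left(-4 \right)} \left(108 + J{\left(-10 \right)}\right) = \left(-22 + 5 \left(-4\right)\right) \left(108 + 4\right) = \left(-22 - 20\right) 112 = \left(-42\right) 112 = -4704$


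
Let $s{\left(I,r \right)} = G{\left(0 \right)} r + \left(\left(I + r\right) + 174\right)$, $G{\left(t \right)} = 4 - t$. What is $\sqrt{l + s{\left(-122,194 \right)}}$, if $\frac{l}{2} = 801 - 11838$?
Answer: $2 i \sqrt{5263} \approx 145.09 i$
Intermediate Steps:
$s{\left(I,r \right)} = 174 + I + 5 r$ ($s{\left(I,r \right)} = \left(4 - 0\right) r + \left(\left(I + r\right) + 174\right) = \left(4 + 0\right) r + \left(174 + I + r\right) = 4 r + \left(174 + I + r\right) = 174 + I + 5 r$)
$l = -22074$ ($l = 2 \left(801 - 11838\right) = 2 \left(-11037\right) = -22074$)
$\sqrt{l + s{\left(-122,194 \right)}} = \sqrt{-22074 + \left(174 - 122 + 5 \cdot 194\right)} = \sqrt{-22074 + \left(174 - 122 + 970\right)} = \sqrt{-22074 + 1022} = \sqrt{-21052} = 2 i \sqrt{5263}$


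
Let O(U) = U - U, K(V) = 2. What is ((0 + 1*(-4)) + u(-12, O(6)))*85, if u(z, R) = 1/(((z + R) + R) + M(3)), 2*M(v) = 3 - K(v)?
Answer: -7990/23 ≈ -347.39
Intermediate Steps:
M(v) = 1/2 (M(v) = (3 - 1*2)/2 = (3 - 2)/2 = (1/2)*1 = 1/2)
O(U) = 0
u(z, R) = 1/(1/2 + z + 2*R) (u(z, R) = 1/(((z + R) + R) + 1/2) = 1/(((R + z) + R) + 1/2) = 1/((z + 2*R) + 1/2) = 1/(1/2 + z + 2*R))
((0 + 1*(-4)) + u(-12, O(6)))*85 = ((0 + 1*(-4)) + 2/(1 + 2*(-12) + 4*0))*85 = ((0 - 4) + 2/(1 - 24 + 0))*85 = (-4 + 2/(-23))*85 = (-4 + 2*(-1/23))*85 = (-4 - 2/23)*85 = -94/23*85 = -7990/23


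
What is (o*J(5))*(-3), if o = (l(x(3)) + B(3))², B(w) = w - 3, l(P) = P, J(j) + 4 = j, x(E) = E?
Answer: -27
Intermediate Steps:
J(j) = -4 + j
B(w) = -3 + w
o = 9 (o = (3 + (-3 + 3))² = (3 + 0)² = 3² = 9)
(o*J(5))*(-3) = (9*(-4 + 5))*(-3) = (9*1)*(-3) = 9*(-3) = -27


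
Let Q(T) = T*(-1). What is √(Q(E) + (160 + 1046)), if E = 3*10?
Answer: 14*√6 ≈ 34.293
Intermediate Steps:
E = 30
Q(T) = -T
√(Q(E) + (160 + 1046)) = √(-1*30 + (160 + 1046)) = √(-30 + 1206) = √1176 = 14*√6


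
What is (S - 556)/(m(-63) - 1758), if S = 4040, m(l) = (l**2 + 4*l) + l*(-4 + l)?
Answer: 871/1545 ≈ 0.56375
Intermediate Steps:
m(l) = l**2 + 4*l + l*(-4 + l)
(S - 556)/(m(-63) - 1758) = (4040 - 556)/(2*(-63)**2 - 1758) = 3484/(2*3969 - 1758) = 3484/(7938 - 1758) = 3484/6180 = 3484*(1/6180) = 871/1545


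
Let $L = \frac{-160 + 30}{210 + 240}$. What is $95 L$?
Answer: $- \frac{247}{9} \approx -27.444$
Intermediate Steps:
$L = - \frac{13}{45}$ ($L = - \frac{130}{450} = \left(-130\right) \frac{1}{450} = - \frac{13}{45} \approx -0.28889$)
$95 L = 95 \left(- \frac{13}{45}\right) = - \frac{247}{9}$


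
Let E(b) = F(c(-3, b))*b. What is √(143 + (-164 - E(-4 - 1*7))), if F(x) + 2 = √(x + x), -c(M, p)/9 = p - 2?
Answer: √(-43 + 33*√26) ≈ 11.192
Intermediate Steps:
c(M, p) = 18 - 9*p (c(M, p) = -9*(p - 2) = -9*(-2 + p) = 18 - 9*p)
F(x) = -2 + √2*√x (F(x) = -2 + √(x + x) = -2 + √(2*x) = -2 + √2*√x)
E(b) = b*(-2 + √2*√(18 - 9*b)) (E(b) = (-2 + √2*√(18 - 9*b))*b = b*(-2 + √2*√(18 - 9*b)))
√(143 + (-164 - E(-4 - 1*7))) = √(143 + (-164 - (-4 - 1*7)*(-2 + 3*√(4 - 2*(-4 - 1*7))))) = √(143 + (-164 - (-4 - 7)*(-2 + 3*√(4 - 2*(-4 - 7))))) = √(143 + (-164 - (-11)*(-2 + 3*√(4 - 2*(-11))))) = √(143 + (-164 - (-11)*(-2 + 3*√(4 + 22)))) = √(143 + (-164 - (-11)*(-2 + 3*√26))) = √(143 + (-164 - (22 - 33*√26))) = √(143 + (-164 + (-22 + 33*√26))) = √(143 + (-186 + 33*√26)) = √(-43 + 33*√26)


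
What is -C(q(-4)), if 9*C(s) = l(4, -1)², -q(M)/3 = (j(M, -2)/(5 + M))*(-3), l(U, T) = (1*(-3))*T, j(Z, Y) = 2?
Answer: -1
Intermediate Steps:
l(U, T) = -3*T
q(M) = 18/(5 + M) (q(M) = -3*2/(5 + M)*(-3) = -(-18)/(5 + M) = 18/(5 + M))
C(s) = 1 (C(s) = (-3*(-1))²/9 = (⅑)*3² = (⅑)*9 = 1)
-C(q(-4)) = -1*1 = -1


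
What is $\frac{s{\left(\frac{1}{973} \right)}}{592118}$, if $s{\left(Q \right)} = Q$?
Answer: $\frac{1}{576130814} \approx 1.7357 \cdot 10^{-9}$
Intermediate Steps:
$\frac{s{\left(\frac{1}{973} \right)}}{592118} = \frac{1}{973 \cdot 592118} = \frac{1}{973} \cdot \frac{1}{592118} = \frac{1}{576130814}$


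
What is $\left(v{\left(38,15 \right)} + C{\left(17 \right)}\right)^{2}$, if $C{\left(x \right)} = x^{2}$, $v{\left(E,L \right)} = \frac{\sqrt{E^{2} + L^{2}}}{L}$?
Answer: $\frac{\left(4335 + \sqrt{1669}\right)^{2}}{225} \approx 85103.0$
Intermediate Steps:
$v{\left(E,L \right)} = \frac{\sqrt{E^{2} + L^{2}}}{L}$
$\left(v{\left(38,15 \right)} + C{\left(17 \right)}\right)^{2} = \left(\frac{\sqrt{38^{2} + 15^{2}}}{15} + 17^{2}\right)^{2} = \left(\frac{\sqrt{1444 + 225}}{15} + 289\right)^{2} = \left(\frac{\sqrt{1669}}{15} + 289\right)^{2} = \left(289 + \frac{\sqrt{1669}}{15}\right)^{2}$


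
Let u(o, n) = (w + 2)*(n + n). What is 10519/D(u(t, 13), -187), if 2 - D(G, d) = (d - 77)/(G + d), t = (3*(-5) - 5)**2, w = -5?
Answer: 2787535/266 ≈ 10479.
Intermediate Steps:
t = 400 (t = (-15 - 5)**2 = (-20)**2 = 400)
u(o, n) = -6*n (u(o, n) = (-5 + 2)*(n + n) = -6*n)
D(G, d) = 2 - (-77 + d)/(G + d) (D(G, d) = 2 - (d - 77)/(G + d) = 2 - (-77 + d)/(G + d))
10519/D(u(t, 13), -187) = 10519/(((77 - 187 + 2*(-6*13))/(-6*13 - 187))) = 10519/(((77 - 187 + 2*(-78))/(-78 - 187))) = 10519/(((77 - 187 - 156)/(-265))) = 10519/((-1/265*(-266))) = 10519/(266/265) = 10519*(265/266) = 2787535/266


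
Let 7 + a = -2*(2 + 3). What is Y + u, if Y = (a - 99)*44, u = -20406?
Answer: -25510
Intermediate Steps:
a = -17 (a = -7 - 2*(2 + 3) = -7 - 2*5 = -7 - 10 = -17)
Y = -5104 (Y = (-17 - 99)*44 = -116*44 = -5104)
Y + u = -5104 - 20406 = -25510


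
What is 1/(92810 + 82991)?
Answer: 1/175801 ≈ 5.6882e-6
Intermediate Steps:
1/(92810 + 82991) = 1/175801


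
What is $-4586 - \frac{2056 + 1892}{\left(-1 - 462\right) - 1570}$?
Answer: $- \frac{9319390}{2033} \approx -4584.1$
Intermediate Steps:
$-4586 - \frac{2056 + 1892}{\left(-1 - 462\right) - 1570} = -4586 - \frac{3948}{-463 - 1570} = -4586 - \frac{3948}{-2033} = -4586 - 3948 \left(- \frac{1}{2033}\right) = -4586 - - \frac{3948}{2033} = -4586 + \frac{3948}{2033} = - \frac{9319390}{2033}$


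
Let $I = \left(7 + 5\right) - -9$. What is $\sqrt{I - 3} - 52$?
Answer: $-52 + 3 \sqrt{2} \approx -47.757$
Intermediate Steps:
$I = 21$ ($I = 12 + 9 = 21$)
$\sqrt{I - 3} - 52 = \sqrt{21 - 3} - 52 = \sqrt{18} - 52 = 3 \sqrt{2} - 52 = -52 + 3 \sqrt{2}$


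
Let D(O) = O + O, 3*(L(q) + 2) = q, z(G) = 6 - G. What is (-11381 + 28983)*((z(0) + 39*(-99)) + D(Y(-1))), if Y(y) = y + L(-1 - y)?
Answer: -67961322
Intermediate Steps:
L(q) = -2 + q/3
Y(y) = -7/3 + 2*y/3 (Y(y) = y + (-2 + (-1 - y)/3) = y + (-2 + (-⅓ - y/3)) = y + (-7/3 - y/3) = -7/3 + 2*y/3)
D(O) = 2*O
(-11381 + 28983)*((z(0) + 39*(-99)) + D(Y(-1))) = (-11381 + 28983)*(((6 - 1*0) + 39*(-99)) + 2*(-7/3 + (⅔)*(-1))) = 17602*(((6 + 0) - 3861) + 2*(-7/3 - ⅔)) = 17602*((6 - 3861) + 2*(-3)) = 17602*(-3855 - 6) = 17602*(-3861) = -67961322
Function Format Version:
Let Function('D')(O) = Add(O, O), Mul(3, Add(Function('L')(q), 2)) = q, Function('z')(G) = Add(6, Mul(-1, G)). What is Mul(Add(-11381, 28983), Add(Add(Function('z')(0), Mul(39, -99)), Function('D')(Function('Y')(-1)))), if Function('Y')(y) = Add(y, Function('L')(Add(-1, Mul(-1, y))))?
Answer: -67961322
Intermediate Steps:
Function('L')(q) = Add(-2, Mul(Rational(1, 3), q))
Function('Y')(y) = Add(Rational(-7, 3), Mul(Rational(2, 3), y)) (Function('Y')(y) = Add(y, Add(-2, Mul(Rational(1, 3), Add(-1, Mul(-1, y))))) = Add(y, Add(-2, Add(Rational(-1, 3), Mul(Rational(-1, 3), y)))) = Add(y, Add(Rational(-7, 3), Mul(Rational(-1, 3), y))) = Add(Rational(-7, 3), Mul(Rational(2, 3), y)))
Function('D')(O) = Mul(2, O)
Mul(Add(-11381, 28983), Add(Add(Function('z')(0), Mul(39, -99)), Function('D')(Function('Y')(-1)))) = Mul(Add(-11381, 28983), Add(Add(Add(6, Mul(-1, 0)), Mul(39, -99)), Mul(2, Add(Rational(-7, 3), Mul(Rational(2, 3), -1))))) = Mul(17602, Add(Add(Add(6, 0), -3861), Mul(2, Add(Rational(-7, 3), Rational(-2, 3))))) = Mul(17602, Add(Add(6, -3861), Mul(2, -3))) = Mul(17602, Add(-3855, -6)) = Mul(17602, -3861) = -67961322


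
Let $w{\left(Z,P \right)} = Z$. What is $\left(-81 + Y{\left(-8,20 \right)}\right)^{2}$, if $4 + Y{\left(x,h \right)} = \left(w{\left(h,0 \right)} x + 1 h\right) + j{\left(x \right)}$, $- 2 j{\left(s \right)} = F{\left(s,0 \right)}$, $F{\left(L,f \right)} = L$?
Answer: $48841$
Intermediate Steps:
$j{\left(s \right)} = - \frac{s}{2}$
$Y{\left(x,h \right)} = -4 + h - \frac{x}{2} + h x$ ($Y{\left(x,h \right)} = -4 - \left(\frac{x}{2} - h - h x\right) = -4 + \left(h - \frac{x}{2} + h x\right) = -4 + h - \frac{x}{2} + h x$)
$\left(-81 + Y{\left(-8,20 \right)}\right)^{2} = \left(-81 + \left(-4 + 20 - -4 + 20 \left(-8\right)\right)\right)^{2} = \left(-81 + \left(-4 + 20 + 4 - 160\right)\right)^{2} = \left(-81 - 140\right)^{2} = \left(-221\right)^{2} = 48841$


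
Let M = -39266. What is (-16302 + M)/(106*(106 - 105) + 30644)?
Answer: -27784/15375 ≈ -1.8071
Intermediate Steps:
(-16302 + M)/(106*(106 - 105) + 30644) = (-16302 - 39266)/(106*(106 - 105) + 30644) = -55568/(106*1 + 30644) = -55568/(106 + 30644) = -55568/30750 = -55568*1/30750 = -27784/15375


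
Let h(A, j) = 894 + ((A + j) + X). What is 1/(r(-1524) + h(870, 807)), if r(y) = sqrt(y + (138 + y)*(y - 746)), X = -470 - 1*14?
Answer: 2087/1210873 - 2*sqrt(786174)/1210873 ≈ 0.00025905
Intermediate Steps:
X = -484 (X = -470 - 14 = -484)
h(A, j) = 410 + A + j (h(A, j) = 894 + ((A + j) - 484) = 894 + (-484 + A + j) = 410 + A + j)
r(y) = sqrt(y + (-746 + y)*(138 + y)) (r(y) = sqrt(y + (138 + y)*(-746 + y)) = sqrt(y + (-746 + y)*(138 + y)))
1/(r(-1524) + h(870, 807)) = 1/(sqrt(-102948 + (-1524)**2 - 607*(-1524)) + (410 + 870 + 807)) = 1/(sqrt(-102948 + 2322576 + 925068) + 2087) = 1/(sqrt(3144696) + 2087) = 1/(2*sqrt(786174) + 2087) = 1/(2087 + 2*sqrt(786174))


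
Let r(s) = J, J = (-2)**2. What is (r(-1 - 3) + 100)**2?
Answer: 10816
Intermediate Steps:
J = 4
r(s) = 4
(r(-1 - 3) + 100)**2 = (4 + 100)**2 = 104**2 = 10816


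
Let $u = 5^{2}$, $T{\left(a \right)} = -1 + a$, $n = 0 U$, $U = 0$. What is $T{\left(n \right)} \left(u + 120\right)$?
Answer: $-145$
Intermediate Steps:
$n = 0$ ($n = 0 \cdot 0 = 0$)
$u = 25$
$T{\left(n \right)} \left(u + 120\right) = \left(-1 + 0\right) \left(25 + 120\right) = \left(-1\right) 145 = -145$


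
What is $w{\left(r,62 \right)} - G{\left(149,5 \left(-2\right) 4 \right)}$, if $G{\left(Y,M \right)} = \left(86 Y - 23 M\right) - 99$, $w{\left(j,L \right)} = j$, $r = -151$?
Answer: $-13786$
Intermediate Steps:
$G{\left(Y,M \right)} = -99 - 23 M + 86 Y$ ($G{\left(Y,M \right)} = \left(- 23 M + 86 Y\right) - 99 = -99 - 23 M + 86 Y$)
$w{\left(r,62 \right)} - G{\left(149,5 \left(-2\right) 4 \right)} = -151 - \left(-99 - 23 \cdot 5 \left(-2\right) 4 + 86 \cdot 149\right) = -151 - \left(-99 - 23 \left(\left(-10\right) 4\right) + 12814\right) = -151 - \left(-99 - -920 + 12814\right) = -151 - \left(-99 + 920 + 12814\right) = -151 - 13635 = -13786$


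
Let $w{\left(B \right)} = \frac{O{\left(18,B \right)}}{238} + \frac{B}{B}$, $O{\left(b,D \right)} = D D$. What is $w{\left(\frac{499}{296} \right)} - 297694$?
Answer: $- \frac{6207675184343}{20852608} \approx -2.9769 \cdot 10^{5}$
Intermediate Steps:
$O{\left(b,D \right)} = D^{2}$
$w{\left(B \right)} = 1 + \frac{B^{2}}{238}$ ($w{\left(B \right)} = \frac{B^{2}}{238} + \frac{B}{B} = B^{2} \cdot \frac{1}{238} + 1 = \frac{B^{2}}{238} + 1 = 1 + \frac{B^{2}}{238}$)
$w{\left(\frac{499}{296} \right)} - 297694 = \left(1 + \frac{\left(\frac{499}{296}\right)^{2}}{238}\right) - 297694 = \left(1 + \frac{1}{238} \cdot \frac{249001}{87616}\right) - 297694 = \left(1 + \frac{249001}{20852608}\right) - 297694 = \frac{21101609}{20852608} - 297694 = - \frac{6207675184343}{20852608}$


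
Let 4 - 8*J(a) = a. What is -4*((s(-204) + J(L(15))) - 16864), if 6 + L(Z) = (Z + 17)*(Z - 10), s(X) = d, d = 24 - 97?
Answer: 67823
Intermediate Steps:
d = -73
s(X) = -73
L(Z) = -6 + (-10 + Z)*(17 + Z) (L(Z) = -6 + (Z + 17)*(Z - 10) = -6 + (17 + Z)*(-10 + Z) = -6 + (-10 + Z)*(17 + Z))
J(a) = ½ - a/8
-4*((s(-204) + J(L(15))) - 16864) = -4*((-73 + (½ - (-176 + 15² + 7*15)/8)) - 16864) = -4*((-73 + (½ - (-176 + 225 + 105)/8)) - 16864) = -4*((-73 + (½ - ⅛*154)) - 16864) = -4*((-73 + (½ - 77/4)) - 16864) = -4*((-73 - 75/4) - 16864) = -4*(-367/4 - 16864) = -4*(-67823/4) = 67823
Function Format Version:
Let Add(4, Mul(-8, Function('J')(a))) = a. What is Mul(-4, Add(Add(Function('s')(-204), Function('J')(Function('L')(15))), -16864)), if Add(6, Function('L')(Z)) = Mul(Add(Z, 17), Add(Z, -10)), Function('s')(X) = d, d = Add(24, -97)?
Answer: 67823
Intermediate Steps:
d = -73
Function('s')(X) = -73
Function('L')(Z) = Add(-6, Mul(Add(-10, Z), Add(17, Z))) (Function('L')(Z) = Add(-6, Mul(Add(Z, 17), Add(Z, -10))) = Add(-6, Mul(Add(17, Z), Add(-10, Z))) = Add(-6, Mul(Add(-10, Z), Add(17, Z))))
Function('J')(a) = Add(Rational(1, 2), Mul(Rational(-1, 8), a))
Mul(-4, Add(Add(Function('s')(-204), Function('J')(Function('L')(15))), -16864)) = Mul(-4, Add(Add(-73, Add(Rational(1, 2), Mul(Rational(-1, 8), Add(-176, Pow(15, 2), Mul(7, 15))))), -16864)) = Mul(-4, Add(Add(-73, Add(Rational(1, 2), Mul(Rational(-1, 8), Add(-176, 225, 105)))), -16864)) = Mul(-4, Add(Add(-73, Add(Rational(1, 2), Mul(Rational(-1, 8), 154))), -16864)) = Mul(-4, Add(Add(-73, Add(Rational(1, 2), Rational(-77, 4))), -16864)) = Mul(-4, Add(Add(-73, Rational(-75, 4)), -16864)) = Mul(-4, Add(Rational(-367, 4), -16864)) = Mul(-4, Rational(-67823, 4)) = 67823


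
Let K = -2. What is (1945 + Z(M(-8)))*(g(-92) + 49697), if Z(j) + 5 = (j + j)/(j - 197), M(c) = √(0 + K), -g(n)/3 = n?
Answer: 3762634279712/38811 - 19689362*I*√2/38811 ≈ 9.6948e+7 - 717.45*I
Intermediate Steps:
g(n) = -3*n
M(c) = I*√2 (M(c) = √(0 - 2) = √(-2) = I*√2)
Z(j) = -5 + 2*j/(-197 + j) (Z(j) = -5 + (j + j)/(j - 197) = -5 + (2*j)/(-197 + j) = -5 + 2*j/(-197 + j))
(1945 + Z(M(-8)))*(g(-92) + 49697) = (1945 + (985 - 3*I*√2)/(-197 + I*√2))*(-3*(-92) + 49697) = (1945 + (985 - 3*I*√2)/(-197 + I*√2))*(276 + 49697) = (1945 + (985 - 3*I*√2)/(-197 + I*√2))*49973 = 97197485 + 49973*(985 - 3*I*√2)/(-197 + I*√2)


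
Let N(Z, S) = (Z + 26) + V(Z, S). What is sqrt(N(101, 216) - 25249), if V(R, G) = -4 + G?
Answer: I*sqrt(24910) ≈ 157.83*I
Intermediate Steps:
N(Z, S) = 22 + S + Z (N(Z, S) = (Z + 26) + (-4 + S) = (26 + Z) + (-4 + S) = 22 + S + Z)
sqrt(N(101, 216) - 25249) = sqrt((22 + 216 + 101) - 25249) = sqrt(339 - 25249) = sqrt(-24910) = I*sqrt(24910)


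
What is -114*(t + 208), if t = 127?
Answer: -38190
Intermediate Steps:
-114*(t + 208) = -114*(127 + 208) = -114*335 = -38190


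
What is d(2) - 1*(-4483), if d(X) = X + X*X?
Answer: 4489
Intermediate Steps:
d(X) = X + X²
d(2) - 1*(-4483) = 2*(1 + 2) - 1*(-4483) = 2*3 + 4483 = 6 + 4483 = 4489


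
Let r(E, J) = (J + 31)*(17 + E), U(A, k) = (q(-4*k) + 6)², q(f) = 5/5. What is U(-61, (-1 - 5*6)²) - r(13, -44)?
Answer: 439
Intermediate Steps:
q(f) = 1 (q(f) = 5*(⅕) = 1)
U(A, k) = 49 (U(A, k) = (1 + 6)² = 7² = 49)
r(E, J) = (17 + E)*(31 + J) (r(E, J) = (31 + J)*(17 + E) = (17 + E)*(31 + J))
U(-61, (-1 - 5*6)²) - r(13, -44) = 49 - (527 + 17*(-44) + 31*13 + 13*(-44)) = 49 - (527 - 748 + 403 - 572) = 49 - 1*(-390) = 49 + 390 = 439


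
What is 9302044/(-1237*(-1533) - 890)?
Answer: 9302044/1895431 ≈ 4.9076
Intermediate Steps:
9302044/(-1237*(-1533) - 890) = 9302044/(1896321 - 890) = 9302044/1895431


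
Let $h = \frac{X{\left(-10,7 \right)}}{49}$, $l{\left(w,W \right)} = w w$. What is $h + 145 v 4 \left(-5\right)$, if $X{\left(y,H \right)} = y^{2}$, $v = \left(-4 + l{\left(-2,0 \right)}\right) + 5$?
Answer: $- \frac{710400}{49} \approx -14498.0$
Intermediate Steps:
$l{\left(w,W \right)} = w^{2}$
$v = 5$ ($v = \left(-4 + \left(-2\right)^{2}\right) + 5 = \left(-4 + 4\right) + 5 = 0 + 5 = 5$)
$h = \frac{100}{49}$ ($h = \frac{\left(-10\right)^{2}}{49} = 100 \cdot \frac{1}{49} = \frac{100}{49} \approx 2.0408$)
$h + 145 v 4 \left(-5\right) = \frac{100}{49} + 145 \cdot 5 \cdot 4 \left(-5\right) = \frac{100}{49} + 145 \cdot 20 \left(-5\right) = \frac{100}{49} + 145 \left(-100\right) = \frac{100}{49} - 14500 = - \frac{710400}{49}$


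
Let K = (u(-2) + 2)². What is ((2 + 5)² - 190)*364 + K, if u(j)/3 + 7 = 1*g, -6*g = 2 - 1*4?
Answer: -51000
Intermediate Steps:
g = ⅓ (g = -(2 - 1*4)/6 = -(2 - 4)/6 = -⅙*(-2) = ⅓ ≈ 0.33333)
u(j) = -20 (u(j) = -21 + 3*(1*(⅓)) = -21 + 3*(⅓) = -21 + 1 = -20)
K = 324 (K = (-20 + 2)² = (-18)² = 324)
((2 + 5)² - 190)*364 + K = ((2 + 5)² - 190)*364 + 324 = (7² - 190)*364 + 324 = (49 - 190)*364 + 324 = -141*364 + 324 = -51324 + 324 = -51000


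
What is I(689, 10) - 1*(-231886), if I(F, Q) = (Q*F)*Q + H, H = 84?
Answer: 300870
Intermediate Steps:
I(F, Q) = 84 + F*Q² (I(F, Q) = (Q*F)*Q + 84 = (F*Q)*Q + 84 = F*Q² + 84 = 84 + F*Q²)
I(689, 10) - 1*(-231886) = (84 + 689*10²) - 1*(-231886) = (84 + 689*100) + 231886 = (84 + 68900) + 231886 = 68984 + 231886 = 300870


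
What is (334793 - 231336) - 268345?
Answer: -164888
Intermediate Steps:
(334793 - 231336) - 268345 = 103457 - 268345 = -164888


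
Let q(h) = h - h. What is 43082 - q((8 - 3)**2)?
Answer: 43082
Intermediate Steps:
q(h) = 0
43082 - q((8 - 3)**2) = 43082 - 1*0 = 43082 + 0 = 43082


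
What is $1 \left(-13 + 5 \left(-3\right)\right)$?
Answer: $-28$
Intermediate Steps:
$1 \left(-13 + 5 \left(-3\right)\right) = 1 \left(-13 - 15\right) = 1 \left(-28\right) = -28$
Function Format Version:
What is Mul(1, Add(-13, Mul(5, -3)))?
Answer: -28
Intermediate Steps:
Mul(1, Add(-13, Mul(5, -3))) = Mul(1, Add(-13, -15)) = Mul(1, -28) = -28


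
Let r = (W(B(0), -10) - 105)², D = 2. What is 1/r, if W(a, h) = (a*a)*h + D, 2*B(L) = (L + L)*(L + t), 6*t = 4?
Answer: 1/10609 ≈ 9.4260e-5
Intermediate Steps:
t = ⅔ (t = (⅙)*4 = ⅔ ≈ 0.66667)
B(L) = L*(⅔ + L) (B(L) = ((L + L)*(L + ⅔))/2 = ((2*L)*(⅔ + L))/2 = (2*L*(⅔ + L))/2 = L*(⅔ + L))
W(a, h) = 2 + h*a² (W(a, h) = (a*a)*h + 2 = a²*h + 2 = h*a² + 2 = 2 + h*a²)
r = 10609 (r = ((2 - 10*((⅓)*0*(2 + 3*0))²) - 105)² = ((2 - 10*((⅓)*0*(2 + 0))²) - 105)² = ((2 - 10*((⅓)*0*2)²) - 105)² = ((2 - 10*0²) - 105)² = ((2 - 10*0) - 105)² = ((2 + 0) - 105)² = (2 - 105)² = (-103)² = 10609)
1/r = 1/10609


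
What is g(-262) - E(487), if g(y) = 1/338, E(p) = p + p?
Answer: -329211/338 ≈ -974.00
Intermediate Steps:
E(p) = 2*p
g(y) = 1/338
g(-262) - E(487) = 1/338 - 2*487 = 1/338 - 1*974 = 1/338 - 974 = -329211/338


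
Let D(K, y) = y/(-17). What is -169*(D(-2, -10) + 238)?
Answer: -685464/17 ≈ -40321.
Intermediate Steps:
D(K, y) = -y/17 (D(K, y) = y*(-1/17) = -y/17)
-169*(D(-2, -10) + 238) = -169*(-1/17*(-10) + 238) = -169*(10/17 + 238) = -169*4056/17 = -685464/17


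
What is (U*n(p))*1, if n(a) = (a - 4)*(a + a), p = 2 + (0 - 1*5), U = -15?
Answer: -630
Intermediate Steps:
p = -3 (p = 2 + (0 - 5) = 2 - 5 = -3)
n(a) = 2*a*(-4 + a) (n(a) = (-4 + a)*(2*a) = 2*a*(-4 + a))
(U*n(p))*1 = -30*(-3)*(-4 - 3)*1 = -30*(-3)*(-7)*1 = -15*42*1 = -630*1 = -630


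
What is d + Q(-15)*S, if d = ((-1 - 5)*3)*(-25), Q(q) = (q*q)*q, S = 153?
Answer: -515925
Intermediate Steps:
Q(q) = q**3 (Q(q) = q**2*q = q**3)
d = 450 (d = -6*3*(-25) = -18*(-25) = 450)
d + Q(-15)*S = 450 + (-15)**3*153 = 450 - 3375*153 = 450 - 516375 = -515925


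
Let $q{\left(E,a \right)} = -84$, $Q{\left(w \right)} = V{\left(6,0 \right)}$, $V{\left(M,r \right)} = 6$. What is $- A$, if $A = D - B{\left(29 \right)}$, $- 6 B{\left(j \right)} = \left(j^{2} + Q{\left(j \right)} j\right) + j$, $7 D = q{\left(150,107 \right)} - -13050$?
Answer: $- \frac{14184}{7} \approx -2026.3$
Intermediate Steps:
$Q{\left(w \right)} = 6$
$D = \frac{12966}{7}$ ($D = \frac{-84 - -13050}{7} = \frac{-84 + 13050}{7} = \frac{1}{7} \cdot 12966 = \frac{12966}{7} \approx 1852.3$)
$B{\left(j \right)} = - \frac{7 j}{6} - \frac{j^{2}}{6}$ ($B{\left(j \right)} = - \frac{\left(j^{2} + 6 j\right) + j}{6} = - \frac{j^{2} + 7 j}{6} = - \frac{7 j}{6} - \frac{j^{2}}{6}$)
$A = \frac{14184}{7}$ ($A = \frac{12966}{7} - \left(- \frac{1}{6}\right) 29 \left(7 + 29\right) = \frac{12966}{7} - \left(- \frac{1}{6}\right) 29 \cdot 36 = \frac{12966}{7} - -174 = \frac{12966}{7} + 174 = \frac{14184}{7} \approx 2026.3$)
$- A = \left(-1\right) \frac{14184}{7} = - \frac{14184}{7}$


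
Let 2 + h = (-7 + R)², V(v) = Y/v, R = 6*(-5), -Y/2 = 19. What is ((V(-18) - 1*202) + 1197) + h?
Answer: 21277/9 ≈ 2364.1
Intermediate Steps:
Y = -38 (Y = -2*19 = -38)
R = -30
V(v) = -38/v
h = 1367 (h = -2 + (-7 - 30)² = -2 + (-37)² = -2 + 1369 = 1367)
((V(-18) - 1*202) + 1197) + h = ((-38/(-18) - 1*202) + 1197) + 1367 = ((-38*(-1/18) - 202) + 1197) + 1367 = ((19/9 - 202) + 1197) + 1367 = (-1799/9 + 1197) + 1367 = 8974/9 + 1367 = 21277/9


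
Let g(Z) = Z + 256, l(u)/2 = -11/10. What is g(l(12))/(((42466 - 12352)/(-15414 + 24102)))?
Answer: 612504/8365 ≈ 73.222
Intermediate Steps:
l(u) = -11/5 (l(u) = 2*(-11/10) = -11/5)
g(Z) = 256 + Z
g(l(12))/(((42466 - 12352)/(-15414 + 24102))) = (256 - 11/5)/(((42466 - 12352)/(-15414 + 24102))) = 1269/(5*((30114/8688))) = 1269/(5*((30114*(1/8688)))) = 1269/(5*(5019/1448)) = (1269/5)*(1448/5019) = 612504/8365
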